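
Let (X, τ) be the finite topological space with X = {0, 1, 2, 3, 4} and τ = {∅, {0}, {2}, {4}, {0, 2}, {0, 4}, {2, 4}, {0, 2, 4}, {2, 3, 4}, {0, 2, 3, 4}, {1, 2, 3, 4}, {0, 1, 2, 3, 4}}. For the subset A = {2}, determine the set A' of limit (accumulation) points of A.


A' = {1, 3}

For each x ∈ X, list the open sets U ∈ τ with x ∈ U, then check whether U ∩ (A ∖ {x}) ≠ ∅ for every such U.
  x = 0: open {0} ∋ x has {0} ∩ (A ∖ {0}) = ∅, so x is NOT a limit point.
  x = 1: opens ∋ x are {1, 2, 3, 4}, {0, 1, 2, 3, 4}; each meets A ∖ {1}, so x IS a limit point.
  x = 2: open {2} ∋ x has {2} ∩ (A ∖ {2}) = ∅, so x is NOT a limit point.
  x = 3: opens ∋ x are {2, 3, 4}, {0, 2, 3, 4}, {1, 2, 3, 4}, {0, 1, 2, 3, 4}; each meets A ∖ {3}, so x IS a limit point.
  x = 4: open {4} ∋ x has {4} ∩ (A ∖ {4}) = ∅, so x is NOT a limit point.
Collecting: A' = {1, 3}.


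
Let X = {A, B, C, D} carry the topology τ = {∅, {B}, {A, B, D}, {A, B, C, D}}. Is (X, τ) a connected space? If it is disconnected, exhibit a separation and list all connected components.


(X, τ) is connected.

Find clopen sets (U ∈ τ with X ∖ U ∈ τ):
  U = ∅, X ∖ U = {A, B, C, D} — both open, so U is clopen.
  U = {A, B, C, D}, X ∖ U = ∅ — both open, so U is clopen.
Only trivial clopens (∅ and X) exist, so (X, τ) is connected.
Compute connected components by grouping points that agree on all clopens:
  component: {A, B, C, D}


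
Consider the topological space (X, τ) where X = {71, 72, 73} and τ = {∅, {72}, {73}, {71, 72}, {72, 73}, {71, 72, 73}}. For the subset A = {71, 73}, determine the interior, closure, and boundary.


int(A) = {73}, cl(A) = {71, 73}, ∂A = {71}.

Closed sets in (X, τ) are complements of opens:
  closed(X, τ) = {∅, {71}, {73}, {71, 72}, {71, 73}, {71, 72, 73}}.
int(A) = ⋃ {U ∈ τ : U ⊆ A}. Opens contained in A: ∅, {73}.
Taking the union of these: int(A) = {73}.
cl(A) = ⋂ {C closed : A ⊆ C}. Closed sets containing A: {71, 73}, {71, 72, 73}.
Intersecting these: cl(A) = {71, 73}.
∂A = cl(A) ∖ int(A) = {71, 73} ∖ {73} = {71}.


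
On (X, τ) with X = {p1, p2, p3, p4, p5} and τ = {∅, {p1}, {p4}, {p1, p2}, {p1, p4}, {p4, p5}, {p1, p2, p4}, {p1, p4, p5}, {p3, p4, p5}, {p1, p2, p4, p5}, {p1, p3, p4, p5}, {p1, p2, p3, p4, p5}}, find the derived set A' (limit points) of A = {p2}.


A' = ∅

For each x ∈ X, list the open sets U ∈ τ with x ∈ U, then check whether U ∩ (A ∖ {x}) ≠ ∅ for every such U.
  x = p1: open {p1} ∋ x has {p1} ∩ (A ∖ {p1}) = ∅, so x is NOT a limit point.
  x = p2: open {p1, p2} ∋ x has {p1, p2} ∩ (A ∖ {p2}) = ∅, so x is NOT a limit point.
  x = p3: open {p3, p4, p5} ∋ x has {p3, p4, p5} ∩ (A ∖ {p3}) = ∅, so x is NOT a limit point.
  x = p4: open {p4} ∋ x has {p4} ∩ (A ∖ {p4}) = ∅, so x is NOT a limit point.
  x = p5: open {p4, p5} ∋ x has {p4, p5} ∩ (A ∖ {p5}) = ∅, so x is NOT a limit point.
Collecting: A' = ∅.


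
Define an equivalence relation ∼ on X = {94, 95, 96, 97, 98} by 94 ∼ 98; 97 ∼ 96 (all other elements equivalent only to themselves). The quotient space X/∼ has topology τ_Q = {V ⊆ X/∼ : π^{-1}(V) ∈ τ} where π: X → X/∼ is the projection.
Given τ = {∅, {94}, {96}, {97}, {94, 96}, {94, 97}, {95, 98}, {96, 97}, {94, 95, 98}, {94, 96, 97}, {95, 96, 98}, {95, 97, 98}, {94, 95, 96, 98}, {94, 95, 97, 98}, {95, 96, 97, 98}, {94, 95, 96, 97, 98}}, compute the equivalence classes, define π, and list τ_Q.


X/∼ = {[94=98], [95], [96=97]}; |τ_Q| = 4.

Equivalence classes: [94=98], [95], [96=97].
Quotient map π: X → X/∼ sends 94 ↦ [94=98], 95 ↦ [95], 96 ↦ [96=97], 97 ↦ [96=97], 98 ↦ [94=98].
For each subset V ⊆ X/∼, compute π^{-1}(V) ⊆ X and check whether π^{-1}(V) ∈ τ. V is open in τ_Q iff π^{-1}(V) ∈ τ.
  V = {}: π^{-1}(V) = ∅ ∈ τ ✓.
  V = {[94=98]}: π^{-1}(V) = {94, 98} ∉ τ ✗.
  V = {[95]}: π^{-1}(V) = {95} ∉ τ ✗.
  V = {[94=98], [95]}: π^{-1}(V) = {94, 95, 98} ∈ τ ✓.
  V = {[96=97]}: π^{-1}(V) = {96, 97} ∈ τ ✓.
  V = {[94=98], [96=97]}: π^{-1}(V) = {94, 96, 97, 98} ∉ τ ✗.
  V = {[95], [96=97]}: π^{-1}(V) = {95, 96, 97} ∉ τ ✗.
  V = {[94=98], [95], [96=97]}: π^{-1}(V) = {94, 95, 96, 97, 98} ∈ τ ✓.
Open sets in the quotient: τ_Q = {{}, {[94=98], [95]}, {[96=97]}, {[94=98], [95], [96=97]}} (4 elements).


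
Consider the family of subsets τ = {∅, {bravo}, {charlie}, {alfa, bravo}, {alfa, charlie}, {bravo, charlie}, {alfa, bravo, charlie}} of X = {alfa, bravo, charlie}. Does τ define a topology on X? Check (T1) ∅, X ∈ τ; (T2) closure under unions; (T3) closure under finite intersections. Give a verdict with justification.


τ is NOT a topology on X.

Axiom (T1): ∅ ∈ τ? Yes; X ∈ τ? Yes.
Axiom (T2/T3): check pairwise unions and intersections of members of τ.
Counterexample for (T3): {alfa, bravo} ∩ {alfa, charlie} = {alfa} ∉ τ. Therefore τ is NOT a topology.


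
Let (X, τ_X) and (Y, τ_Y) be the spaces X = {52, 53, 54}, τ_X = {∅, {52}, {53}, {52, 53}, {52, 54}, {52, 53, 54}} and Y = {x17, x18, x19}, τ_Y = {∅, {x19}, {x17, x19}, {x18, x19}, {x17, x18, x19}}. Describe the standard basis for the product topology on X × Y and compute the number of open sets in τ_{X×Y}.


Basis B = {∅ × ∅, {52} × {x19}, {53} × {x19}, {52} × {x17, x19}, {52} × {x18, x19}, {52, 53} × {x19}, {52, 54} × {x19}, {53} × {x17, x19}, {53} × {x18, x19}, {52} × {x17, x18, x19}, {52, 53, 54} × {x19}, {53} × {x17, x18, x19}, {52, 53} × {x17, x19}, {52, 54} × {x17, x19}, {52, 53} × {x18, x19}, {52, 54} × {x18, x19}, {52, 53} × {x17, x18, x19}, {52, 54} × {x17, x18, x19}, {52, 53, 54} × {x17, x19}, {52, 53, 54} × {x18, x19}, {52, 53, 54} × {x17, x18, x19}}; |τ_{X×Y}| = 70.

Enumerate products U × V with U ∈ τ_X, V ∈ τ_Y (deduplicated):
  ∅ × ∅ = {} (∅)
  {52} × {x19} = {(52,x19)}
  {53} × {x19} = {(53,x19)}
  {52} × {x17, x19} = {(52,x17), (52,x19)}
  {52} × {x18, x19} = {(52,x18), (52,x19)}
  {52, 53} × {x19} = {(52,x19), (53,x19)}
  {52, 54} × {x19} = {(52,x19), (54,x19)}
  {53} × {x17, x19} = {(53,x17), (53,x19)}
  {53} × {x18, x19} = {(53,x18), (53,x19)}
  {52} × {x17, x18, x19} = {(52,x17), (52,x18), (52,x19)}
  {52, 53, 54} × {x19} = {(52,x19), (53,x19), (54,x19)}
  {53} × {x17, x18, x19} = {(53,x17), (53,x18), (53,x19)}
  {52, 53} × {x17, x19} = {(52,x17), (52,x19), (53,x17), (53,x19)}
  {52, 54} × {x17, x19} = {(52,x17), (52,x19), (54,x17), (54,x19)}
  {52, 53} × {x18, x19} = {(52,x18), (52,x19), (53,x18), (53,x19)}
  {52, 54} × {x18, x19} = {(52,x18), (52,x19), (54,x18), (54,x19)}
  {52, 53} × {x17, x18, x19} = {(52,x17), (52,x18), (52,x19), (53,x17), (53,x18), (53,x19)}
  {52, 54} × {x17, x18, x19} = {(52,x17), (52,x18), (52,x19), (54,x17), (54,x18), (54,x19)}
  {52, 53, 54} × {x17, x19} = {(52,x17), (52,x19), (53,x17), (53,x19), (54,x17), (54,x19)}
  {52, 53, 54} × {x18, x19} = {(52,x18), (52,x19), (53,x18), (53,x19), (54,x18), (54,x19)}
  {52, 53, 54} × {x17, x18, x19} = {(52,x17), (52,x18), (52,x19), (53,x17), (53,x18), (53,x19), (54,x17), (54,x18), (54,x19)}
These 21 distinct sets form the basis B.
Close under arbitrary unions to get τ_{X×Y}; counting gives |τ_{X×Y}| = 70.


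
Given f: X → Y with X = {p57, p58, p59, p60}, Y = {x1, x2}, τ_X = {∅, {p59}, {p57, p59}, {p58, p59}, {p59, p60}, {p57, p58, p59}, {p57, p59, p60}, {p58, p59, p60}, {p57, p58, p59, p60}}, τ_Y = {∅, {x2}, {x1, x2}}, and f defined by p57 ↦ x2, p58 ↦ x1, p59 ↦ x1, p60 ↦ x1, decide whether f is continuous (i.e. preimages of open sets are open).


f is NOT continuous.

Compute f^{-1}(U) for each U ∈ τ_Y:
  U = ∅: f^{-1}(U) = ∅ ∈ τ_X ✓.
  U = {x2}: f^{-1}(U) = {p57} ∉ τ_X ✗.
  U = {x1, x2}: f^{-1}(U) = {p57, p58, p59, p60} ∈ τ_X ✓.
Found U = {x2} with f^{-1}(U) = {p57} not in τ_X. Therefore f is NOT continuous.


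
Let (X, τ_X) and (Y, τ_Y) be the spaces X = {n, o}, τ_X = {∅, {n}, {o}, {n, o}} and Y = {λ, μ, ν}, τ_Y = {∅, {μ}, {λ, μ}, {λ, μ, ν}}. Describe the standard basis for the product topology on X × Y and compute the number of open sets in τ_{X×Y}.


Basis B = {∅ × ∅, {n} × {μ}, {o} × {μ}, {n} × {λ, μ}, {n, o} × {μ}, {o} × {λ, μ}, {n} × {λ, μ, ν}, {o} × {λ, μ, ν}, {n, o} × {λ, μ}, {n, o} × {λ, μ, ν}}; |τ_{X×Y}| = 16.

Enumerate products U × V with U ∈ τ_X, V ∈ τ_Y (deduplicated):
  ∅ × ∅ = {} (∅)
  {n} × {μ} = {(n,μ)}
  {o} × {μ} = {(o,μ)}
  {n} × {λ, μ} = {(n,λ), (n,μ)}
  {n, o} × {μ} = {(n,μ), (o,μ)}
  {o} × {λ, μ} = {(o,λ), (o,μ)}
  {n} × {λ, μ, ν} = {(n,λ), (n,μ), (n,ν)}
  {o} × {λ, μ, ν} = {(o,λ), (o,μ), (o,ν)}
  {n, o} × {λ, μ} = {(n,λ), (n,μ), (o,λ), (o,μ)}
  {n, o} × {λ, μ, ν} = {(n,λ), (n,μ), (n,ν), (o,λ), (o,μ), (o,ν)}
These 10 distinct sets form the basis B.
Close under arbitrary unions to get τ_{X×Y}; counting gives |τ_{X×Y}| = 16.


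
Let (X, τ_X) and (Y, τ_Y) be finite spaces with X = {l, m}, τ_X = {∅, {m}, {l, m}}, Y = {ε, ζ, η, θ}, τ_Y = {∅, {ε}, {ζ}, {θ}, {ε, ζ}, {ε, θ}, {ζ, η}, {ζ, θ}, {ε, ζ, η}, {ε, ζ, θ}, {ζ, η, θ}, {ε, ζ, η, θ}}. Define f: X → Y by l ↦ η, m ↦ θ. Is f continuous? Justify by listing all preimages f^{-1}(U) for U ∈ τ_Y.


f is NOT continuous.

Compute f^{-1}(U) for each U ∈ τ_Y:
  U = ∅: f^{-1}(U) = ∅ ∈ τ_X ✓.
  U = {ε}: f^{-1}(U) = ∅ ∈ τ_X ✓.
  U = {ζ}: f^{-1}(U) = ∅ ∈ τ_X ✓.
  U = {θ}: f^{-1}(U) = {m} ∈ τ_X ✓.
  U = {ε, ζ}: f^{-1}(U) = ∅ ∈ τ_X ✓.
  U = {ε, θ}: f^{-1}(U) = {m} ∈ τ_X ✓.
  U = {ζ, η}: f^{-1}(U) = {l} ∉ τ_X ✗.
  U = {ζ, θ}: f^{-1}(U) = {m} ∈ τ_X ✓.
  U = {ε, ζ, η}: f^{-1}(U) = {l} ∉ τ_X ✗.
  U = {ε, ζ, θ}: f^{-1}(U) = {m} ∈ τ_X ✓.
  U = {ζ, η, θ}: f^{-1}(U) = {l, m} ∈ τ_X ✓.
  U = {ε, ζ, η, θ}: f^{-1}(U) = {l, m} ∈ τ_X ✓.
Found U = {ζ, η} with f^{-1}(U) = {l} not in τ_X. Therefore f is NOT continuous.


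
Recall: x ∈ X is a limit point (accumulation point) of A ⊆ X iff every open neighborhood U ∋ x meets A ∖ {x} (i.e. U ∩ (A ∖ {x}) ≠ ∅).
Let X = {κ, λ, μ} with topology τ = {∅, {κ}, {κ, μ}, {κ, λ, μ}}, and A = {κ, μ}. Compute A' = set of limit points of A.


A' = {λ, μ}

For each x ∈ X, list the open sets U ∈ τ with x ∈ U, then check whether U ∩ (A ∖ {x}) ≠ ∅ for every such U.
  x = κ: open {κ} ∋ x has {κ} ∩ (A ∖ {κ}) = ∅, so x is NOT a limit point.
  x = λ: opens ∋ x are {κ, λ, μ}; each meets A ∖ {λ}, so x IS a limit point.
  x = μ: opens ∋ x are {κ, μ}, {κ, λ, μ}; each meets A ∖ {μ}, so x IS a limit point.
Collecting: A' = {λ, μ}.


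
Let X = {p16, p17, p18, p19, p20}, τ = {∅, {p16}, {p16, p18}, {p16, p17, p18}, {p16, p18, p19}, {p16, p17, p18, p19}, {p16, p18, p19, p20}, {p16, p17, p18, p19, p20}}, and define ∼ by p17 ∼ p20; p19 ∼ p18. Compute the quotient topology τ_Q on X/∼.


X/∼ = {[p16], [p17=p20], [p18=p19]}; |τ_Q| = 4.

Equivalence classes: [p16], [p17=p20], [p18=p19].
Quotient map π: X → X/∼ sends p16 ↦ [p16], p17 ↦ [p17=p20], p18 ↦ [p18=p19], p19 ↦ [p18=p19], p20 ↦ [p17=p20].
For each subset V ⊆ X/∼, compute π^{-1}(V) ⊆ X and check whether π^{-1}(V) ∈ τ. V is open in τ_Q iff π^{-1}(V) ∈ τ.
  V = {}: π^{-1}(V) = ∅ ∈ τ ✓.
  V = {[p16]}: π^{-1}(V) = {p16} ∈ τ ✓.
  V = {[p17=p20]}: π^{-1}(V) = {p17, p20} ∉ τ ✗.
  V = {[p16], [p17=p20]}: π^{-1}(V) = {p16, p17, p20} ∉ τ ✗.
  V = {[p18=p19]}: π^{-1}(V) = {p18, p19} ∉ τ ✗.
  V = {[p16], [p18=p19]}: π^{-1}(V) = {p16, p18, p19} ∈ τ ✓.
  V = {[p17=p20], [p18=p19]}: π^{-1}(V) = {p17, p18, p19, p20} ∉ τ ✗.
  V = {[p16], [p17=p20], [p18=p19]}: π^{-1}(V) = {p16, p17, p18, p19, p20} ∈ τ ✓.
Open sets in the quotient: τ_Q = {{}, {[p16]}, {[p16], [p18=p19]}, {[p16], [p17=p20], [p18=p19]}} (4 elements).


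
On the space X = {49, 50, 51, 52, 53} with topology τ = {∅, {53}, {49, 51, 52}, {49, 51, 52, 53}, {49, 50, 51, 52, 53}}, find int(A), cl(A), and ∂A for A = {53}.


int(A) = {53}, cl(A) = {50, 53}, ∂A = {50}.

Closed sets in (X, τ) are complements of opens:
  closed(X, τ) = {∅, {50}, {50, 53}, {49, 50, 51, 52}, {49, 50, 51, 52, 53}}.
int(A) = ⋃ {U ∈ τ : U ⊆ A}. Opens contained in A: ∅, {53}.
Taking the union of these: int(A) = {53}.
cl(A) = ⋂ {C closed : A ⊆ C}. Closed sets containing A: {50, 53}, {49, 50, 51, 52, 53}.
Intersecting these: cl(A) = {50, 53}.
∂A = cl(A) ∖ int(A) = {50, 53} ∖ {53} = {50}.


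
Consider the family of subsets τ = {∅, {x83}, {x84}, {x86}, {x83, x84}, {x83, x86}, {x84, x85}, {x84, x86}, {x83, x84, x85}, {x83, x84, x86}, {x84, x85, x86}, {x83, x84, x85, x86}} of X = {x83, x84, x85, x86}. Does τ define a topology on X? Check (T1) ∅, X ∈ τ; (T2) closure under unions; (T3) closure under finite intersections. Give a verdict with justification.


τ IS a topology on X.

Axiom (T1): ∅ ∈ τ? Yes; X ∈ τ? Yes.
Axiom (T2/T3): check pairwise unions and intersections of members of τ.
All pairwise intersections and unions checked — each lies in τ. Therefore τ satisfies (T1), (T2), (T3): it IS a topology on X.


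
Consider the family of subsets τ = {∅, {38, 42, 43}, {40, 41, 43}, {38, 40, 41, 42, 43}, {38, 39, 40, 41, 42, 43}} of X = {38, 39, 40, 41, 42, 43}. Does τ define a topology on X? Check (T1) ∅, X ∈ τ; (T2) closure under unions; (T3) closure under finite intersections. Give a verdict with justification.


τ is NOT a topology on X.

Axiom (T1): ∅ ∈ τ? Yes; X ∈ τ? Yes.
Axiom (T2/T3): check pairwise unions and intersections of members of τ.
Counterexample for (T3): {38, 42, 43} ∩ {40, 41, 43} = {43} ∉ τ. Therefore τ is NOT a topology.


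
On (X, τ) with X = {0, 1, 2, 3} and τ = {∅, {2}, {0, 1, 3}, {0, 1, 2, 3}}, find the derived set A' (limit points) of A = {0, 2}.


A' = {1, 3}

For each x ∈ X, list the open sets U ∈ τ with x ∈ U, then check whether U ∩ (A ∖ {x}) ≠ ∅ for every such U.
  x = 0: open {0, 1, 3} ∋ x has {0, 1, 3} ∩ (A ∖ {0}) = ∅, so x is NOT a limit point.
  x = 1: opens ∋ x are {0, 1, 3}, {0, 1, 2, 3}; each meets A ∖ {1}, so x IS a limit point.
  x = 2: open {2} ∋ x has {2} ∩ (A ∖ {2}) = ∅, so x is NOT a limit point.
  x = 3: opens ∋ x are {0, 1, 3}, {0, 1, 2, 3}; each meets A ∖ {3}, so x IS a limit point.
Collecting: A' = {1, 3}.


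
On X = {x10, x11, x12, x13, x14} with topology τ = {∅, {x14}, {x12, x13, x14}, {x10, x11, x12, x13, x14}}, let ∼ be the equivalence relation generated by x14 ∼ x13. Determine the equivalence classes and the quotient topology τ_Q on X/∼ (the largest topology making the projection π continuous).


X/∼ = {[x10], [x11], [x12], [x13=x14]}; |τ_Q| = 3.

Equivalence classes: [x10], [x11], [x12], [x13=x14].
Quotient map π: X → X/∼ sends x10 ↦ [x10], x11 ↦ [x11], x12 ↦ [x12], x13 ↦ [x13=x14], x14 ↦ [x13=x14].
For each subset V ⊆ X/∼, compute π^{-1}(V) ⊆ X and check whether π^{-1}(V) ∈ τ. V is open in τ_Q iff π^{-1}(V) ∈ τ.
  V = {}: π^{-1}(V) = ∅ ∈ τ ✓.
  V = {[x10]}: π^{-1}(V) = {x10} ∉ τ ✗.
  V = {[x11]}: π^{-1}(V) = {x11} ∉ τ ✗.
  V = {[x10], [x11]}: π^{-1}(V) = {x10, x11} ∉ τ ✗.
  V = {[x12]}: π^{-1}(V) = {x12} ∉ τ ✗.
  V = {[x10], [x12]}: π^{-1}(V) = {x10, x12} ∉ τ ✗.
  V = {[x11], [x12]}: π^{-1}(V) = {x11, x12} ∉ τ ✗.
  V = {[x10], [x11], [x12]}: π^{-1}(V) = {x10, x11, x12} ∉ τ ✗.
  V = {[x13=x14]}: π^{-1}(V) = {x13, x14} ∉ τ ✗.
  V = {[x10], [x13=x14]}: π^{-1}(V) = {x10, x13, x14} ∉ τ ✗.
  V = {[x11], [x13=x14]}: π^{-1}(V) = {x11, x13, x14} ∉ τ ✗.
  V = {[x10], [x11], [x13=x14]}: π^{-1}(V) = {x10, x11, x13, x14} ∉ τ ✗.
  V = {[x12], [x13=x14]}: π^{-1}(V) = {x12, x13, x14} ∈ τ ✓.
  V = {[x10], [x12], [x13=x14]}: π^{-1}(V) = {x10, x12, x13, x14} ∉ τ ✗.
  V = {[x11], [x12], [x13=x14]}: π^{-1}(V) = {x11, x12, x13, x14} ∉ τ ✗.
  V = {[x10], [x11], [x12], [x13=x14]}: π^{-1}(V) = {x10, x11, x12, x13, x14} ∈ τ ✓.
Open sets in the quotient: τ_Q = {{}, {[x12], [x13=x14]}, {[x10], [x11], [x12], [x13=x14]}} (3 elements).


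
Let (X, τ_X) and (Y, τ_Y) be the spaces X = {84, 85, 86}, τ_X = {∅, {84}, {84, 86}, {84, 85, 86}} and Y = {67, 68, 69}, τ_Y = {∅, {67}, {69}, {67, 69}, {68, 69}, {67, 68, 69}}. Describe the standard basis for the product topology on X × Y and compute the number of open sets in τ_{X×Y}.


Basis B = {∅ × ∅, {84} × {67}, {84} × {69}, {84} × {67, 69}, {84, 86} × {67}, {84} × {68, 69}, {84, 86} × {69}, {84} × {67, 68, 69}, {84, 85, 86} × {67}, {84, 85, 86} × {69}, {84, 86} × {67, 69}, {84, 86} × {68, 69}, {84, 86} × {67, 68, 69}, {84, 85, 86} × {67, 69}, {84, 85, 86} × {68, 69}, {84, 85, 86} × {67, 68, 69}}; |τ_{X×Y}| = 40.

Enumerate products U × V with U ∈ τ_X, V ∈ τ_Y (deduplicated):
  ∅ × ∅ = {} (∅)
  {84} × {67} = {(84,67)}
  {84} × {69} = {(84,69)}
  {84} × {67, 69} = {(84,67), (84,69)}
  {84, 86} × {67} = {(84,67), (86,67)}
  {84} × {68, 69} = {(84,68), (84,69)}
  {84, 86} × {69} = {(84,69), (86,69)}
  {84} × {67, 68, 69} = {(84,67), (84,68), (84,69)}
  {84, 85, 86} × {67} = {(84,67), (85,67), (86,67)}
  {84, 85, 86} × {69} = {(84,69), (85,69), (86,69)}
  {84, 86} × {67, 69} = {(84,67), (84,69), (86,67), (86,69)}
  {84, 86} × {68, 69} = {(84,68), (84,69), (86,68), (86,69)}
  {84, 86} × {67, 68, 69} = {(84,67), (84,68), (84,69), (86,67), (86,68), (86,69)}
  {84, 85, 86} × {67, 69} = {(84,67), (84,69), (85,67), (85,69), (86,67), (86,69)}
  {84, 85, 86} × {68, 69} = {(84,68), (84,69), (85,68), (85,69), (86,68), (86,69)}
  {84, 85, 86} × {67, 68, 69} = {(84,67), (84,68), (84,69), (85,67), (85,68), (85,69), (86,67), (86,68), (86,69)}
These 16 distinct sets form the basis B.
Close under arbitrary unions to get τ_{X×Y}; counting gives |τ_{X×Y}| = 40.


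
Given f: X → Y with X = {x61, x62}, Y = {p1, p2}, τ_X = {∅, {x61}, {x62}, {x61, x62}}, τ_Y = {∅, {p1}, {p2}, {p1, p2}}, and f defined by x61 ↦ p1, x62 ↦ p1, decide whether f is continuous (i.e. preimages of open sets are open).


f IS continuous.

Compute f^{-1}(U) for each U ∈ τ_Y:
  U = ∅: f^{-1}(U) = ∅ ∈ τ_X ✓.
  U = {p1}: f^{-1}(U) = {x61, x62} ∈ τ_X ✓.
  U = {p2}: f^{-1}(U) = ∅ ∈ τ_X ✓.
  U = {p1, p2}: f^{-1}(U) = {x61, x62} ∈ τ_X ✓.
Every preimage lies in τ_X, so f IS continuous.


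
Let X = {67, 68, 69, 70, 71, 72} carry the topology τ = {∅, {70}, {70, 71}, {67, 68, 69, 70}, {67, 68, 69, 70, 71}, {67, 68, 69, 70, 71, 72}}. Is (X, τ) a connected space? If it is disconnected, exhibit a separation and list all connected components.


(X, τ) is connected.

Find clopen sets (U ∈ τ with X ∖ U ∈ τ):
  U = ∅, X ∖ U = {67, 68, 69, 70, 71, 72} — both open, so U is clopen.
  U = {67, 68, 69, 70, 71, 72}, X ∖ U = ∅ — both open, so U is clopen.
Only trivial clopens (∅ and X) exist, so (X, τ) is connected.
Compute connected components by grouping points that agree on all clopens:
  component: {67, 68, 69, 70, 71, 72}


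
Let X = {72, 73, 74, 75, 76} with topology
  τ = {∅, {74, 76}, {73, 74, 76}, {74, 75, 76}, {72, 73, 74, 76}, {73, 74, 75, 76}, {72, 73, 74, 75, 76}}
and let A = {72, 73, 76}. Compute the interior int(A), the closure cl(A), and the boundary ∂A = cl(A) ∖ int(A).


int(A) = ∅, cl(A) = {72, 73, 74, 75, 76}, ∂A = {72, 73, 74, 75, 76}.

Closed sets in (X, τ) are complements of opens:
  closed(X, τ) = {∅, {72}, {75}, {72, 73}, {72, 75}, {72, 73, 75}, {72, 73, 74, 75, 76}}.
int(A) = ⋃ {U ∈ τ : U ⊆ A}. Opens contained in A: ∅.
Taking the union of these: int(A) = ∅.
cl(A) = ⋂ {C closed : A ⊆ C}. Closed sets containing A: {72, 73, 74, 75, 76}.
Intersecting these: cl(A) = {72, 73, 74, 75, 76}.
∂A = cl(A) ∖ int(A) = {72, 73, 74, 75, 76} ∖ ∅ = {72, 73, 74, 75, 76}.


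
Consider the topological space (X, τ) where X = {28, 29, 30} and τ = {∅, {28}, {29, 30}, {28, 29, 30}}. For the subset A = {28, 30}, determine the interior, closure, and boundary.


int(A) = {28}, cl(A) = {28, 29, 30}, ∂A = {29, 30}.

Closed sets in (X, τ) are complements of opens:
  closed(X, τ) = {∅, {28}, {29, 30}, {28, 29, 30}}.
int(A) = ⋃ {U ∈ τ : U ⊆ A}. Opens contained in A: ∅, {28}.
Taking the union of these: int(A) = {28}.
cl(A) = ⋂ {C closed : A ⊆ C}. Closed sets containing A: {28, 29, 30}.
Intersecting these: cl(A) = {28, 29, 30}.
∂A = cl(A) ∖ int(A) = {28, 29, 30} ∖ {28} = {29, 30}.


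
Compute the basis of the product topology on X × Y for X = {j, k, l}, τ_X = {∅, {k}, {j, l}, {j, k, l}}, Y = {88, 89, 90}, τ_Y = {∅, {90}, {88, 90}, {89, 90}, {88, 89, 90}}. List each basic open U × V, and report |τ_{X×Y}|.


Basis B = {∅ × ∅, {k} × {90}, {j, l} × {90}, {k} × {88, 90}, {k} × {89, 90}, {j, k, l} × {90}, {k} × {88, 89, 90}, {j, l} × {88, 90}, {j, l} × {89, 90}, {j, l} × {88, 89, 90}, {j, k, l} × {88, 90}, {j, k, l} × {89, 90}, {j, k, l} × {88, 89, 90}}; |τ_{X×Y}| = 25.

Enumerate products U × V with U ∈ τ_X, V ∈ τ_Y (deduplicated):
  ∅ × ∅ = {} (∅)
  {k} × {90} = {(k,90)}
  {j, l} × {90} = {(j,90), (l,90)}
  {k} × {88, 90} = {(k,88), (k,90)}
  {k} × {89, 90} = {(k,89), (k,90)}
  {j, k, l} × {90} = {(j,90), (k,90), (l,90)}
  {k} × {88, 89, 90} = {(k,88), (k,89), (k,90)}
  {j, l} × {88, 90} = {(j,88), (j,90), (l,88), (l,90)}
  {j, l} × {89, 90} = {(j,89), (j,90), (l,89), (l,90)}
  {j, l} × {88, 89, 90} = {(j,88), (j,89), (j,90), (l,88), (l,89), (l,90)}
  {j, k, l} × {88, 90} = {(j,88), (j,90), (k,88), (k,90), (l,88), (l,90)}
  {j, k, l} × {89, 90} = {(j,89), (j,90), (k,89), (k,90), (l,89), (l,90)}
  {j, k, l} × {88, 89, 90} = {(j,88), (j,89), (j,90), (k,88), (k,89), (k,90), (l,88), (l,89), (l,90)}
These 13 distinct sets form the basis B.
Close under arbitrary unions to get τ_{X×Y}; counting gives |τ_{X×Y}| = 25.


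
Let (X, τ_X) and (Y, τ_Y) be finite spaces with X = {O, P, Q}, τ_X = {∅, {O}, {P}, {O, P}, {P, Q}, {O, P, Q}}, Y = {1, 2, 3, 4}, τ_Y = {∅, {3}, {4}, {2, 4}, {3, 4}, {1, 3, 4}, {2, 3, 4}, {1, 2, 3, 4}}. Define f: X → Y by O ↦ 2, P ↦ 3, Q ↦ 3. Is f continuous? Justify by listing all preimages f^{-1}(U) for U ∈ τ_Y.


f IS continuous.

Compute f^{-1}(U) for each U ∈ τ_Y:
  U = ∅: f^{-1}(U) = ∅ ∈ τ_X ✓.
  U = {3}: f^{-1}(U) = {P, Q} ∈ τ_X ✓.
  U = {4}: f^{-1}(U) = ∅ ∈ τ_X ✓.
  U = {2, 4}: f^{-1}(U) = {O} ∈ τ_X ✓.
  U = {3, 4}: f^{-1}(U) = {P, Q} ∈ τ_X ✓.
  U = {1, 3, 4}: f^{-1}(U) = {P, Q} ∈ τ_X ✓.
  U = {2, 3, 4}: f^{-1}(U) = {O, P, Q} ∈ τ_X ✓.
  U = {1, 2, 3, 4}: f^{-1}(U) = {O, P, Q} ∈ τ_X ✓.
Every preimage lies in τ_X, so f IS continuous.


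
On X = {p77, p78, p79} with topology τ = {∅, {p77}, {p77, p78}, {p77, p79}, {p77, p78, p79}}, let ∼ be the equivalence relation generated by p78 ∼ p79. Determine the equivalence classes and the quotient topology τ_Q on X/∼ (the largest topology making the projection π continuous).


X/∼ = {[p77], [p78=p79]}; |τ_Q| = 3.

Equivalence classes: [p77], [p78=p79].
Quotient map π: X → X/∼ sends p77 ↦ [p77], p78 ↦ [p78=p79], p79 ↦ [p78=p79].
For each subset V ⊆ X/∼, compute π^{-1}(V) ⊆ X and check whether π^{-1}(V) ∈ τ. V is open in τ_Q iff π^{-1}(V) ∈ τ.
  V = {}: π^{-1}(V) = ∅ ∈ τ ✓.
  V = {[p77]}: π^{-1}(V) = {p77} ∈ τ ✓.
  V = {[p78=p79]}: π^{-1}(V) = {p78, p79} ∉ τ ✗.
  V = {[p77], [p78=p79]}: π^{-1}(V) = {p77, p78, p79} ∈ τ ✓.
Open sets in the quotient: τ_Q = {{}, {[p77]}, {[p77], [p78=p79]}} (3 elements).


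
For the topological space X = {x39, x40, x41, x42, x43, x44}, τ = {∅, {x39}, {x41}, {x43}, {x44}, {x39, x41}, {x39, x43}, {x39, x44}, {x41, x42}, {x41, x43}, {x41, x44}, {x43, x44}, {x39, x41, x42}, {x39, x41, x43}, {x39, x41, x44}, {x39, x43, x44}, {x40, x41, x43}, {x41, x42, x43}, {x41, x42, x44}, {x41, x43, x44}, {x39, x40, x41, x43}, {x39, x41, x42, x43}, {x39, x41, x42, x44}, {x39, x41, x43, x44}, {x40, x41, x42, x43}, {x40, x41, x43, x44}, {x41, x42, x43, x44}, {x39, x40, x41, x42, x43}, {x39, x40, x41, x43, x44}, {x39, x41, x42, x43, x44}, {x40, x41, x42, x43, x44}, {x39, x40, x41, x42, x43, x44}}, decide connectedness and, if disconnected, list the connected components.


(X, τ) is disconnected; components = [{x39}, {x44}, {x40, x41, x42, x43}].

Find clopen sets (U ∈ τ with X ∖ U ∈ τ):
  U = ∅, X ∖ U = {x39, x40, x41, x42, x43, x44} — both open, so U is clopen.
  U = {x39}, X ∖ U = {x40, x41, x42, x43, x44} — both open, so U is clopen.
  U = {x44}, X ∖ U = {x39, x40, x41, x42, x43} — both open, so U is clopen.
  U = {x39, x44}, X ∖ U = {x40, x41, x42, x43} — both open, so U is clopen.
  U = {x40, x41, x42, x43}, X ∖ U = {x39, x44} — both open, so U is clopen.
  U = {x39, x40, x41, x42, x43}, X ∖ U = {x44} — both open, so U is clopen.
  U = {x40, x41, x42, x43, x44}, X ∖ U = {x39} — both open, so U is clopen.
  U = {x39, x40, x41, x42, x43, x44}, X ∖ U = ∅ — both open, so U is clopen.
Nontrivial clopen(s) exist: e.g. {x40, x41, x42, x43}. So (X, τ) is disconnected.
Compute connected components by grouping points that agree on all clopens:
  component: {x39}
  component: {x44}
  component: {x40, x41, x42, x43}


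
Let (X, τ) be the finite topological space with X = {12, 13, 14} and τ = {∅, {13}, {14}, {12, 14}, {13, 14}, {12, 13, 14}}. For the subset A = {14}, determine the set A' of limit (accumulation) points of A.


A' = {12}

For each x ∈ X, list the open sets U ∈ τ with x ∈ U, then check whether U ∩ (A ∖ {x}) ≠ ∅ for every such U.
  x = 12: opens ∋ x are {12, 14}, {12, 13, 14}; each meets A ∖ {12}, so x IS a limit point.
  x = 13: open {13} ∋ x has {13} ∩ (A ∖ {13}) = ∅, so x is NOT a limit point.
  x = 14: open {14} ∋ x has {14} ∩ (A ∖ {14}) = ∅, so x is NOT a limit point.
Collecting: A' = {12}.


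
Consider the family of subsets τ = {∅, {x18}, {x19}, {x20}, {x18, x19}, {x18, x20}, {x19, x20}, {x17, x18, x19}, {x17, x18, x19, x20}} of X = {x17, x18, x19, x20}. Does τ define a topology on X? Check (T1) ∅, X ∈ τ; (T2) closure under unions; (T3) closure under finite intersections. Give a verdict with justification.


τ is NOT a topology on X.

Axiom (T1): ∅ ∈ τ? Yes; X ∈ τ? Yes.
Axiom (T2/T3): check pairwise unions and intersections of members of τ.
Counterexample for (T2): {x18} ∪ {x19, x20} = {x18, x19, x20} ∉ τ. Therefore τ is NOT a topology.


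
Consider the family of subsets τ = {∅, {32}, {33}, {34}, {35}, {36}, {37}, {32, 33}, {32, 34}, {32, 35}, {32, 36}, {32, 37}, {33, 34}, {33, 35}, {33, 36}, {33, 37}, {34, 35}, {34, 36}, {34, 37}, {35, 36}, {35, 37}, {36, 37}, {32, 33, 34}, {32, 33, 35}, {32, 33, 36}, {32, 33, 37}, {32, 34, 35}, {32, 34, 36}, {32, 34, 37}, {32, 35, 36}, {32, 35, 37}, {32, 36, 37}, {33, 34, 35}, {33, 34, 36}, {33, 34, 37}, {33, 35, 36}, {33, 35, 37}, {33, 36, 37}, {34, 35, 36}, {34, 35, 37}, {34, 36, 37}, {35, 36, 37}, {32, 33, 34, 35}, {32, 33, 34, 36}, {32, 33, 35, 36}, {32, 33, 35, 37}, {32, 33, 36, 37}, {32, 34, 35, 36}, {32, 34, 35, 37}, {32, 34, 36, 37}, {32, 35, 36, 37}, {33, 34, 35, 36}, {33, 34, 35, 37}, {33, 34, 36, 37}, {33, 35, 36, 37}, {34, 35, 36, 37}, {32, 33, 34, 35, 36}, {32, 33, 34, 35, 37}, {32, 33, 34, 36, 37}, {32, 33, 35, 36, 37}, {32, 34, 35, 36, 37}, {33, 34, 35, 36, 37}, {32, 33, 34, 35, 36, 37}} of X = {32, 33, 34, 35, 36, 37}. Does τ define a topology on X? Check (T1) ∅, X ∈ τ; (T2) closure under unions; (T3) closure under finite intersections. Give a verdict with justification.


τ is NOT a topology on X.

Axiom (T1): ∅ ∈ τ? Yes; X ∈ τ? Yes.
Axiom (T2/T3): check pairwise unions and intersections of members of τ.
Counterexample for (T2): {32} ∪ {33, 34, 37} = {32, 33, 34, 37} ∉ τ. Therefore τ is NOT a topology.


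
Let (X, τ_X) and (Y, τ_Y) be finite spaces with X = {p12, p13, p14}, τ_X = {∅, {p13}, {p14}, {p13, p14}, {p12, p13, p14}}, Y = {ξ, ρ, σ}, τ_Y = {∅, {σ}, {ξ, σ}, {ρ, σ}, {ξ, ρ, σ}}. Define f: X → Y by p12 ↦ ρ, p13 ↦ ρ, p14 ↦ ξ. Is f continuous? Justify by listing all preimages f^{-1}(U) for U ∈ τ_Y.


f is NOT continuous.

Compute f^{-1}(U) for each U ∈ τ_Y:
  U = ∅: f^{-1}(U) = ∅ ∈ τ_X ✓.
  U = {σ}: f^{-1}(U) = ∅ ∈ τ_X ✓.
  U = {ξ, σ}: f^{-1}(U) = {p14} ∈ τ_X ✓.
  U = {ρ, σ}: f^{-1}(U) = {p12, p13} ∉ τ_X ✗.
  U = {ξ, ρ, σ}: f^{-1}(U) = {p12, p13, p14} ∈ τ_X ✓.
Found U = {ρ, σ} with f^{-1}(U) = {p12, p13} not in τ_X. Therefore f is NOT continuous.


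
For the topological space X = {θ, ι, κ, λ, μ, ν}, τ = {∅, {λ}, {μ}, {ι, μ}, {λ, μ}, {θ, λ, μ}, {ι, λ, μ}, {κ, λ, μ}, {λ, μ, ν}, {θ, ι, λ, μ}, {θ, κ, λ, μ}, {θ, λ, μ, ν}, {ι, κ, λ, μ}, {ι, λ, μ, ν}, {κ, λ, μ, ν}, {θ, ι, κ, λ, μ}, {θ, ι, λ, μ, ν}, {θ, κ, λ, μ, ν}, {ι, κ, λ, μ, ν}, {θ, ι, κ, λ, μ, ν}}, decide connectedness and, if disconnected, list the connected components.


(X, τ) is connected.

Find clopen sets (U ∈ τ with X ∖ U ∈ τ):
  U = ∅, X ∖ U = {θ, ι, κ, λ, μ, ν} — both open, so U is clopen.
  U = {θ, ι, κ, λ, μ, ν}, X ∖ U = ∅ — both open, so U is clopen.
Only trivial clopens (∅ and X) exist, so (X, τ) is connected.
Compute connected components by grouping points that agree on all clopens:
  component: {θ, ι, κ, λ, μ, ν}


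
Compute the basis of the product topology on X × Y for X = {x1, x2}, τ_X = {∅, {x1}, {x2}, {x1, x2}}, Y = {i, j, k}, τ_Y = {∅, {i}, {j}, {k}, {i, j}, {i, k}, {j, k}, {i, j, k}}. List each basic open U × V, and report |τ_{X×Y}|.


Basis B = {∅ × ∅, {x1} × {i}, {x1} × {j}, {x1} × {k}, {x2} × {i}, {x2} × {j}, {x2} × {k}, {x1} × {i, j}, {x1} × {i, k}, {x1, x2} × {i}, {x1} × {j, k}, {x1, x2} × {j}, {x1, x2} × {k}, {x2} × {i, j}, {x2} × {i, k}, {x2} × {j, k}, {x1} × {i, j, k}, {x2} × {i, j, k}, {x1, x2} × {i, j}, {x1, x2} × {i, k}, {x1, x2} × {j, k}, {x1, x2} × {i, j, k}}; |τ_{X×Y}| = 64.

Enumerate products U × V with U ∈ τ_X, V ∈ τ_Y (deduplicated):
  ∅ × ∅ = {} (∅)
  {x1} × {i} = {(x1,i)}
  {x1} × {j} = {(x1,j)}
  {x1} × {k} = {(x1,k)}
  {x2} × {i} = {(x2,i)}
  {x2} × {j} = {(x2,j)}
  {x2} × {k} = {(x2,k)}
  {x1} × {i, j} = {(x1,i), (x1,j)}
  {x1} × {i, k} = {(x1,i), (x1,k)}
  {x1, x2} × {i} = {(x1,i), (x2,i)}
  {x1} × {j, k} = {(x1,j), (x1,k)}
  {x1, x2} × {j} = {(x1,j), (x2,j)}
  {x1, x2} × {k} = {(x1,k), (x2,k)}
  {x2} × {i, j} = {(x2,i), (x2,j)}
  {x2} × {i, k} = {(x2,i), (x2,k)}
  {x2} × {j, k} = {(x2,j), (x2,k)}
  {x1} × {i, j, k} = {(x1,i), (x1,j), (x1,k)}
  {x2} × {i, j, k} = {(x2,i), (x2,j), (x2,k)}
  {x1, x2} × {i, j} = {(x1,i), (x1,j), (x2,i), (x2,j)}
  {x1, x2} × {i, k} = {(x1,i), (x1,k), (x2,i), (x2,k)}
  {x1, x2} × {j, k} = {(x1,j), (x1,k), (x2,j), (x2,k)}
  {x1, x2} × {i, j, k} = {(x1,i), (x1,j), (x1,k), (x2,i), (x2,j), (x2,k)}
These 22 distinct sets form the basis B.
Close under arbitrary unions to get τ_{X×Y}; counting gives |τ_{X×Y}| = 64.


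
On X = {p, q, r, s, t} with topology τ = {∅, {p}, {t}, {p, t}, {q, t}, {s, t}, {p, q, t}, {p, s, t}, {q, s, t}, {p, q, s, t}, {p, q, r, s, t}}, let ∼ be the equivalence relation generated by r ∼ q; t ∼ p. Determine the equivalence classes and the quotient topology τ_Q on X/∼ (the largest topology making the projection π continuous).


X/∼ = {[p=t], [q=r], [s]}; |τ_Q| = 4.

Equivalence classes: [p=t], [q=r], [s].
Quotient map π: X → X/∼ sends p ↦ [p=t], q ↦ [q=r], r ↦ [q=r], s ↦ [s], t ↦ [p=t].
For each subset V ⊆ X/∼, compute π^{-1}(V) ⊆ X and check whether π^{-1}(V) ∈ τ. V is open in τ_Q iff π^{-1}(V) ∈ τ.
  V = {}: π^{-1}(V) = ∅ ∈ τ ✓.
  V = {[p=t]}: π^{-1}(V) = {p, t} ∈ τ ✓.
  V = {[q=r]}: π^{-1}(V) = {q, r} ∉ τ ✗.
  V = {[p=t], [q=r]}: π^{-1}(V) = {p, q, r, t} ∉ τ ✗.
  V = {[s]}: π^{-1}(V) = {s} ∉ τ ✗.
  V = {[p=t], [s]}: π^{-1}(V) = {p, s, t} ∈ τ ✓.
  V = {[q=r], [s]}: π^{-1}(V) = {q, r, s} ∉ τ ✗.
  V = {[p=t], [q=r], [s]}: π^{-1}(V) = {p, q, r, s, t} ∈ τ ✓.
Open sets in the quotient: τ_Q = {{}, {[p=t]}, {[p=t], [s]}, {[p=t], [q=r], [s]}} (4 elements).


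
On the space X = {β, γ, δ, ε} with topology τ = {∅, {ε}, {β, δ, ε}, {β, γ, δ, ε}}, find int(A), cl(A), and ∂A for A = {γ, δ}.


int(A) = ∅, cl(A) = {β, γ, δ}, ∂A = {β, γ, δ}.

Closed sets in (X, τ) are complements of opens:
  closed(X, τ) = {∅, {γ}, {β, γ, δ}, {β, γ, δ, ε}}.
int(A) = ⋃ {U ∈ τ : U ⊆ A}. Opens contained in A: ∅.
Taking the union of these: int(A) = ∅.
cl(A) = ⋂ {C closed : A ⊆ C}. Closed sets containing A: {β, γ, δ}, {β, γ, δ, ε}.
Intersecting these: cl(A) = {β, γ, δ}.
∂A = cl(A) ∖ int(A) = {β, γ, δ} ∖ ∅ = {β, γ, δ}.


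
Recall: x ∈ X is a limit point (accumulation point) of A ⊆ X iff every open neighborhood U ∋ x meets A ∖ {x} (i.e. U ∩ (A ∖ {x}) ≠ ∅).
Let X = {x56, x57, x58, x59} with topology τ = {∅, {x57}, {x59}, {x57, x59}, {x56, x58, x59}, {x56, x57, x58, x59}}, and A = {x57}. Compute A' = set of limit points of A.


A' = ∅

For each x ∈ X, list the open sets U ∈ τ with x ∈ U, then check whether U ∩ (A ∖ {x}) ≠ ∅ for every such U.
  x = x56: open {x56, x58, x59} ∋ x has {x56, x58, x59} ∩ (A ∖ {x56}) = ∅, so x is NOT a limit point.
  x = x57: open {x57} ∋ x has {x57} ∩ (A ∖ {x57}) = ∅, so x is NOT a limit point.
  x = x58: open {x56, x58, x59} ∋ x has {x56, x58, x59} ∩ (A ∖ {x58}) = ∅, so x is NOT a limit point.
  x = x59: open {x59} ∋ x has {x59} ∩ (A ∖ {x59}) = ∅, so x is NOT a limit point.
Collecting: A' = ∅.


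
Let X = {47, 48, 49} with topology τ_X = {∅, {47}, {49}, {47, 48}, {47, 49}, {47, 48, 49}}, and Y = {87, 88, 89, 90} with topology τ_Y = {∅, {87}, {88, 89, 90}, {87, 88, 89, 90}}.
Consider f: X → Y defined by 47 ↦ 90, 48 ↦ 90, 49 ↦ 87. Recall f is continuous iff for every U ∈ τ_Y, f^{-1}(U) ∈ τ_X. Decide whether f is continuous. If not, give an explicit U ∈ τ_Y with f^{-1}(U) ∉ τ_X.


f IS continuous.

Compute f^{-1}(U) for each U ∈ τ_Y:
  U = ∅: f^{-1}(U) = ∅ ∈ τ_X ✓.
  U = {87}: f^{-1}(U) = {49} ∈ τ_X ✓.
  U = {88, 89, 90}: f^{-1}(U) = {47, 48} ∈ τ_X ✓.
  U = {87, 88, 89, 90}: f^{-1}(U) = {47, 48, 49} ∈ τ_X ✓.
Every preimage lies in τ_X, so f IS continuous.


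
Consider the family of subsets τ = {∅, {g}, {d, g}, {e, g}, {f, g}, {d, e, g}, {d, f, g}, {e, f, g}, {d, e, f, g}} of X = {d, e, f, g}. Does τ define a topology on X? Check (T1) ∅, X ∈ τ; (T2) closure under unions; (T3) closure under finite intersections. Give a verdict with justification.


τ IS a topology on X.

Axiom (T1): ∅ ∈ τ? Yes; X ∈ τ? Yes.
Axiom (T2/T3): check pairwise unions and intersections of members of τ.
All pairwise intersections and unions checked — each lies in τ. Therefore τ satisfies (T1), (T2), (T3): it IS a topology on X.


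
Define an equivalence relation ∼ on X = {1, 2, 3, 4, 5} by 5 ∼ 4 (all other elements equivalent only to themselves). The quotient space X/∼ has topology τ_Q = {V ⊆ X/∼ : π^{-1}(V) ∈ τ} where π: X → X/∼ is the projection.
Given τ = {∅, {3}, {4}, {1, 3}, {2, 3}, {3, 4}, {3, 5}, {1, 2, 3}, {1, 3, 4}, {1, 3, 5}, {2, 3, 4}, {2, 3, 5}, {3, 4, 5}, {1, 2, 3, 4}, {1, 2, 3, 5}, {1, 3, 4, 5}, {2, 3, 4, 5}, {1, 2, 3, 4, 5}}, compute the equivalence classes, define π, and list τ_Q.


X/∼ = {[1], [2], [3], [4=5]}; |τ_Q| = 9.

Equivalence classes: [1], [2], [3], [4=5].
Quotient map π: X → X/∼ sends 1 ↦ [1], 2 ↦ [2], 3 ↦ [3], 4 ↦ [4=5], 5 ↦ [4=5].
For each subset V ⊆ X/∼, compute π^{-1}(V) ⊆ X and check whether π^{-1}(V) ∈ τ. V is open in τ_Q iff π^{-1}(V) ∈ τ.
  V = {}: π^{-1}(V) = ∅ ∈ τ ✓.
  V = {[1]}: π^{-1}(V) = {1} ∉ τ ✗.
  V = {[2]}: π^{-1}(V) = {2} ∉ τ ✗.
  V = {[1], [2]}: π^{-1}(V) = {1, 2} ∉ τ ✗.
  V = {[3]}: π^{-1}(V) = {3} ∈ τ ✓.
  V = {[1], [3]}: π^{-1}(V) = {1, 3} ∈ τ ✓.
  V = {[2], [3]}: π^{-1}(V) = {2, 3} ∈ τ ✓.
  V = {[1], [2], [3]}: π^{-1}(V) = {1, 2, 3} ∈ τ ✓.
  V = {[4=5]}: π^{-1}(V) = {4, 5} ∉ τ ✗.
  V = {[1], [4=5]}: π^{-1}(V) = {1, 4, 5} ∉ τ ✗.
  V = {[2], [4=5]}: π^{-1}(V) = {2, 4, 5} ∉ τ ✗.
  V = {[1], [2], [4=5]}: π^{-1}(V) = {1, 2, 4, 5} ∉ τ ✗.
  V = {[3], [4=5]}: π^{-1}(V) = {3, 4, 5} ∈ τ ✓.
  V = {[1], [3], [4=5]}: π^{-1}(V) = {1, 3, 4, 5} ∈ τ ✓.
  V = {[2], [3], [4=5]}: π^{-1}(V) = {2, 3, 4, 5} ∈ τ ✓.
  V = {[1], [2], [3], [4=5]}: π^{-1}(V) = {1, 2, 3, 4, 5} ∈ τ ✓.
Open sets in the quotient: τ_Q = {{}, {[3]}, {[1], [3]}, {[2], [3]}, {[1], [2], [3]}, {[3], [4=5]}, {[1], [3], [4=5]}, {[2], [3], [4=5]}, {[1], [2], [3], [4=5]}} (9 elements).


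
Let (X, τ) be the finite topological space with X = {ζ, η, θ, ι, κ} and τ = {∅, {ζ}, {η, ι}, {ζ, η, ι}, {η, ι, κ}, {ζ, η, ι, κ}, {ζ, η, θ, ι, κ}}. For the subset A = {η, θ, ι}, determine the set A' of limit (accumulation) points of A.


A' = {η, θ, ι, κ}

For each x ∈ X, list the open sets U ∈ τ with x ∈ U, then check whether U ∩ (A ∖ {x}) ≠ ∅ for every such U.
  x = ζ: open {ζ} ∋ x has {ζ} ∩ (A ∖ {ζ}) = ∅, so x is NOT a limit point.
  x = η: opens ∋ x are {η, ι}, {ζ, η, ι}, {η, ι, κ}, {ζ, η, ι, κ}, {ζ, η, θ, ι, κ}; each meets A ∖ {η}, so x IS a limit point.
  x = θ: opens ∋ x are {ζ, η, θ, ι, κ}; each meets A ∖ {θ}, so x IS a limit point.
  x = ι: opens ∋ x are {η, ι}, {ζ, η, ι}, {η, ι, κ}, {ζ, η, ι, κ}, {ζ, η, θ, ι, κ}; each meets A ∖ {ι}, so x IS a limit point.
  x = κ: opens ∋ x are {η, ι, κ}, {ζ, η, ι, κ}, {ζ, η, θ, ι, κ}; each meets A ∖ {κ}, so x IS a limit point.
Collecting: A' = {η, θ, ι, κ}.


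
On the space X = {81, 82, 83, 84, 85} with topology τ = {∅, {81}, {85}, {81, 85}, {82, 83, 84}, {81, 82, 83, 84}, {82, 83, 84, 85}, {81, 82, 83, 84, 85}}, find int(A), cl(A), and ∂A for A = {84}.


int(A) = ∅, cl(A) = {82, 83, 84}, ∂A = {82, 83, 84}.

Closed sets in (X, τ) are complements of opens:
  closed(X, τ) = {∅, {81}, {85}, {81, 85}, {82, 83, 84}, {81, 82, 83, 84}, {82, 83, 84, 85}, {81, 82, 83, 84, 85}}.
int(A) = ⋃ {U ∈ τ : U ⊆ A}. Opens contained in A: ∅.
Taking the union of these: int(A) = ∅.
cl(A) = ⋂ {C closed : A ⊆ C}. Closed sets containing A: {82, 83, 84}, {81, 82, 83, 84}, {82, 83, 84, 85}, {81, 82, 83, 84, 85}.
Intersecting these: cl(A) = {82, 83, 84}.
∂A = cl(A) ∖ int(A) = {82, 83, 84} ∖ ∅ = {82, 83, 84}.


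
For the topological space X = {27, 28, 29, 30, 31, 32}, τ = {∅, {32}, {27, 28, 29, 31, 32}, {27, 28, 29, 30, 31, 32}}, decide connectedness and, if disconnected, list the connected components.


(X, τ) is connected.

Find clopen sets (U ∈ τ with X ∖ U ∈ τ):
  U = ∅, X ∖ U = {27, 28, 29, 30, 31, 32} — both open, so U is clopen.
  U = {27, 28, 29, 30, 31, 32}, X ∖ U = ∅ — both open, so U is clopen.
Only trivial clopens (∅ and X) exist, so (X, τ) is connected.
Compute connected components by grouping points that agree on all clopens:
  component: {27, 28, 29, 30, 31, 32}


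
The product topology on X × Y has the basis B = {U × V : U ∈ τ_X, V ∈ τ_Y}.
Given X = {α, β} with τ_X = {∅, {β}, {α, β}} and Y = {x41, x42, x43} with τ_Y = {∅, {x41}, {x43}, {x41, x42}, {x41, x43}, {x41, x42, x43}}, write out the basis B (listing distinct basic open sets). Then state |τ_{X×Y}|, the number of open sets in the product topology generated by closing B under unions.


Basis B = {∅ × ∅, {β} × {x41}, {β} × {x43}, {α, β} × {x41}, {α, β} × {x43}, {β} × {x41, x42}, {β} × {x41, x43}, {β} × {x41, x42, x43}, {α, β} × {x41, x42}, {α, β} × {x41, x43}, {α, β} × {x41, x42, x43}}; |τ_{X×Y}| = 18.

Enumerate products U × V with U ∈ τ_X, V ∈ τ_Y (deduplicated):
  ∅ × ∅ = {} (∅)
  {β} × {x41} = {(β,x41)}
  {β} × {x43} = {(β,x43)}
  {α, β} × {x41} = {(α,x41), (β,x41)}
  {α, β} × {x43} = {(α,x43), (β,x43)}
  {β} × {x41, x42} = {(β,x41), (β,x42)}
  {β} × {x41, x43} = {(β,x41), (β,x43)}
  {β} × {x41, x42, x43} = {(β,x41), (β,x42), (β,x43)}
  {α, β} × {x41, x42} = {(α,x41), (α,x42), (β,x41), (β,x42)}
  {α, β} × {x41, x43} = {(α,x41), (α,x43), (β,x41), (β,x43)}
  {α, β} × {x41, x42, x43} = {(α,x41), (α,x42), (α,x43), (β,x41), (β,x42), (β,x43)}
These 11 distinct sets form the basis B.
Close under arbitrary unions to get τ_{X×Y}; counting gives |τ_{X×Y}| = 18.
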